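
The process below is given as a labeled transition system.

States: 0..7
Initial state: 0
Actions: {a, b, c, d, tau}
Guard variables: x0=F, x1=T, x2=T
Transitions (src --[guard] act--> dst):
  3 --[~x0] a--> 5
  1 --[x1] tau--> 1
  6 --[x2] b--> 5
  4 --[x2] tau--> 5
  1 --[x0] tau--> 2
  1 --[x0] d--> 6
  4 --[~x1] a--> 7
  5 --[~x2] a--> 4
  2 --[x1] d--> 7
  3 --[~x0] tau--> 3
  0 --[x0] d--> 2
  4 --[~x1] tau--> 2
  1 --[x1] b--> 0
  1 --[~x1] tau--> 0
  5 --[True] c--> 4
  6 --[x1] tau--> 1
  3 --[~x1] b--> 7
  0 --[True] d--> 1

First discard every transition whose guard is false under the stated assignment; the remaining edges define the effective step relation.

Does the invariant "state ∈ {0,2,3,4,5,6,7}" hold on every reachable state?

Answer: INVARIANT VIOLATED at state 1

Trace:
Safe = {0,2,3,4,5,6,7}
R = {0,1}
  0: safe
  1: outside
reach 1 via d — violates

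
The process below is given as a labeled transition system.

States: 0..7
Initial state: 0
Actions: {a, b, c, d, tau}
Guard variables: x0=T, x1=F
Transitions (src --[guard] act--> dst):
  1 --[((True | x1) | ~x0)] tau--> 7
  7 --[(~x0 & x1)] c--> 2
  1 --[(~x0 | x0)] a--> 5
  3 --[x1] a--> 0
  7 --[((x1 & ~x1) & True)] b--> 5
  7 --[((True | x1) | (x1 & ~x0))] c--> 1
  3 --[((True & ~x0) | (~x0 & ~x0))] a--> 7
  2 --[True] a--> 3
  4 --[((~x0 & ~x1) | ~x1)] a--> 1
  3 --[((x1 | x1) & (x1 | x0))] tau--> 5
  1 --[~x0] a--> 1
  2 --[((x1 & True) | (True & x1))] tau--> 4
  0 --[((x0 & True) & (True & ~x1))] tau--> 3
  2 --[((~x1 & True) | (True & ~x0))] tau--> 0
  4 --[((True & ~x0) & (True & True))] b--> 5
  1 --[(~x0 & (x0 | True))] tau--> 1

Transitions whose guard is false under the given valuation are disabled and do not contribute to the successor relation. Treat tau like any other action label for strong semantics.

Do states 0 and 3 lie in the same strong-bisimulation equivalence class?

Compute ~ classes (split until stable):
  P[0] = {{0,1,2,3,4,5,6,7}}
  P[1] = {{0},{1,2},{3,5,6},{4},{7}}
  P[2] = {{0},{1},{2},{3,5,6},{4},{7}}
6 equivalence class(es) (converged in 3)
0∈{0}, 3∈{3,5,6}

Answer: NOT BISIMILAR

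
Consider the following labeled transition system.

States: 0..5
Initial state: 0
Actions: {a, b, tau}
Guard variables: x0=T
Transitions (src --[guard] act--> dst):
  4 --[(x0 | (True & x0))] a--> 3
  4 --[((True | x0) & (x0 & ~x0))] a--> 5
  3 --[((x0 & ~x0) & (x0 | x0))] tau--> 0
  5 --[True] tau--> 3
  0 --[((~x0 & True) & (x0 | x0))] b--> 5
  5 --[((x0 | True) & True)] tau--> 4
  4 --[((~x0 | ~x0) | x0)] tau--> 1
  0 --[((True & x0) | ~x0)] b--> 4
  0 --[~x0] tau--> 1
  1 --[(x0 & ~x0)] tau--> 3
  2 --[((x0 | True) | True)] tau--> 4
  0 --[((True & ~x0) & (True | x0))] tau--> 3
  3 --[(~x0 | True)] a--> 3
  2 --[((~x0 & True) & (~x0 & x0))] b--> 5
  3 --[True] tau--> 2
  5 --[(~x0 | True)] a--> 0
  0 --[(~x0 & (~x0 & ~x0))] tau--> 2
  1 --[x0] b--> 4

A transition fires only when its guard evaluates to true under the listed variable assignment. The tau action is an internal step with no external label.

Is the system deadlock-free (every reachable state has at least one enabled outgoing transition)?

Answer: DEADLOCK-FREE

Trace:
R = {0,1,2,3,4}
  0: b→4  [deg 1]
  1: b→4  [deg 1]
  2: tau→4  [deg 1]
  3: a→3  tau→2  [deg 2]
  4: a→3  tau→1  [deg 2]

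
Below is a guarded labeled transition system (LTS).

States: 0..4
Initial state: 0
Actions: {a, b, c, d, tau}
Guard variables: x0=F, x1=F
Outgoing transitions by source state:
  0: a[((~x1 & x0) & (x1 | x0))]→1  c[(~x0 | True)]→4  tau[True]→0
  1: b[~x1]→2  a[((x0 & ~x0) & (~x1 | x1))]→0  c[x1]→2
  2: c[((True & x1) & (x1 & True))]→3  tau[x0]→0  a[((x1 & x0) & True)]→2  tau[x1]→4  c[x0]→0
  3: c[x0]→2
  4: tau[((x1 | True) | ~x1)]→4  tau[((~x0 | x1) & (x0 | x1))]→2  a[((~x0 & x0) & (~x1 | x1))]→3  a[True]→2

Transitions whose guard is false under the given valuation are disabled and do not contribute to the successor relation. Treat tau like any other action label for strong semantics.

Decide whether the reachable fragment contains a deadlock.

Reachable = {0,2,4}
  0: c→4  tau→0  [deg 2]
  2: ∅  [STUCK]
  4: a→2  tau→4  [deg 2]
Path to 2: c·a

Answer: DEADLOCK at state 2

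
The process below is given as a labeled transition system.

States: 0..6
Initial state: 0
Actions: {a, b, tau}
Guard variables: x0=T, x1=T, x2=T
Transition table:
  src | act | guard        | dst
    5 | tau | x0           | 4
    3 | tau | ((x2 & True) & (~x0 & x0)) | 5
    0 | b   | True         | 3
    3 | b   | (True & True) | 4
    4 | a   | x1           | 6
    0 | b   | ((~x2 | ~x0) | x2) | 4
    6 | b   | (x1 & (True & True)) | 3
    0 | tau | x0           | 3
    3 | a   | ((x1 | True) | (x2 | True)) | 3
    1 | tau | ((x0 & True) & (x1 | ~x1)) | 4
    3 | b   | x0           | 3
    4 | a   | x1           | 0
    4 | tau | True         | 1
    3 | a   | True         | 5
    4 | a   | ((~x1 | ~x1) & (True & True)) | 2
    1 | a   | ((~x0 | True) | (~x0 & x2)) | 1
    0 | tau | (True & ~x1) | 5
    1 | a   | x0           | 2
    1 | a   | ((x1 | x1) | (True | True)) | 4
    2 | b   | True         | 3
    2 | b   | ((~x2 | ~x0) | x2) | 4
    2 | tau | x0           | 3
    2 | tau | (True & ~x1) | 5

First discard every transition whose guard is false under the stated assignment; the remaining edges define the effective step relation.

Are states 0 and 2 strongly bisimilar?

Answer: BISIMILAR

Trace:
Bisimulation quotient by refinement:
  round 0: {{0,1,2,3,4,5,6}}
  round 1: {{0,2},{1,4},{3},{5},{6}}
  round 2: {{0,2},{1},{3},{4},{5},{6}}
stable after 3 split(s): 6 block(s)
class of 0: {0,2}; class of 2: {0,2}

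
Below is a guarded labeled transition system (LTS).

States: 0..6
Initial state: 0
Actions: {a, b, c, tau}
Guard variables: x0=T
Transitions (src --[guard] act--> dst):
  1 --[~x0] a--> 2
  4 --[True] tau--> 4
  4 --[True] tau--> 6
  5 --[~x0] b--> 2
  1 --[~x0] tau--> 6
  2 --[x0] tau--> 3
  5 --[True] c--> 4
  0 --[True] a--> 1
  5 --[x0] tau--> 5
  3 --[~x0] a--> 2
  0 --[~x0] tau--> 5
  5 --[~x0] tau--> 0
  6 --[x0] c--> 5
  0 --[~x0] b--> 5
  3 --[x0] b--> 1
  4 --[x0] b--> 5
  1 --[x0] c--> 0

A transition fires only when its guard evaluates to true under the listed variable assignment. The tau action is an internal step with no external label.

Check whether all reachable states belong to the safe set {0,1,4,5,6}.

Answer: INVARIANT HOLDS

Trace:
Allowed set {0,1,4,5,6}
R = {0,1}
  0: ok
  1: ok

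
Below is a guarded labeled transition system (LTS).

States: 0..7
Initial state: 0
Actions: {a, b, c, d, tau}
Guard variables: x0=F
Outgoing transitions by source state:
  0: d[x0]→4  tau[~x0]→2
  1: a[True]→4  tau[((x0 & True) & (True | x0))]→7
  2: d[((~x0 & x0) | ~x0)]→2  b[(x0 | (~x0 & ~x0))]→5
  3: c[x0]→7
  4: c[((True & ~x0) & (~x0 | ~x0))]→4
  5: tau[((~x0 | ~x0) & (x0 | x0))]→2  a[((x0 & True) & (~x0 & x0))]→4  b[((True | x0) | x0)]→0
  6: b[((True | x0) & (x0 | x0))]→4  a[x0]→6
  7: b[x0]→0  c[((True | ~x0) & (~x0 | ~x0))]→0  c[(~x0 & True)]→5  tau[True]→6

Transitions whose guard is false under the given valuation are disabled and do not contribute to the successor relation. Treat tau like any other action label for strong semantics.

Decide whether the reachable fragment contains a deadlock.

Reach set: {0,2,5}
  0: tau→2  [1 out]
  2: b→5  d→2  [2 out]
  5: b→0  [1 out]

Answer: DEADLOCK-FREE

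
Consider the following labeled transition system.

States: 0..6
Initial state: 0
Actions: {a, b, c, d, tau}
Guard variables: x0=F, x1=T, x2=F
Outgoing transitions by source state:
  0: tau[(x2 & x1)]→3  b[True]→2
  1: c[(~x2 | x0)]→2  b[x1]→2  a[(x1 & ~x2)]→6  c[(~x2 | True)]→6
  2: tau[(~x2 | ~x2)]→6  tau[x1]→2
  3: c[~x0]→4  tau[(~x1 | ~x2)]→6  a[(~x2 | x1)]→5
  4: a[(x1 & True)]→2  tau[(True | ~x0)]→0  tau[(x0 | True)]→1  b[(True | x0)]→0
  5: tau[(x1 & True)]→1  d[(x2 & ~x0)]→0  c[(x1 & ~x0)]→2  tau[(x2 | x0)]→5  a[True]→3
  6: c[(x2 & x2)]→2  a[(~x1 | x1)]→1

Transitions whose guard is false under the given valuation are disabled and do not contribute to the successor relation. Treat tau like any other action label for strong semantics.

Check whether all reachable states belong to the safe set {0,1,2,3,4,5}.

Answer: INVARIANT VIOLATED at state 6

Analysis:
Inv-set: {0,1,2,3,4,5}
Reach set: {0,1,2,6}
  0: safe
  1: safe
  2: safe
  6: ✗ unsafe
witness against invariant: b·tau → 6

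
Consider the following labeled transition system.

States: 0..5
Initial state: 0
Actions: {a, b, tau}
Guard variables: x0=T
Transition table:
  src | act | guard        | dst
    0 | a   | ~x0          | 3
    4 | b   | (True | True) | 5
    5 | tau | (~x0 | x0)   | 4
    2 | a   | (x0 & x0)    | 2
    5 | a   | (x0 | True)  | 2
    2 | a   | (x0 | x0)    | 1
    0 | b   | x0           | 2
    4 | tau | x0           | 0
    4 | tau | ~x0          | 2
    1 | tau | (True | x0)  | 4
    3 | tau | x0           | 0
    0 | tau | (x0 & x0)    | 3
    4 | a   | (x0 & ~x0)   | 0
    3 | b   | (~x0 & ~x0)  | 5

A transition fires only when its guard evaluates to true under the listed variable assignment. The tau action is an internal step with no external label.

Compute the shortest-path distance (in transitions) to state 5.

Answer: 4

Trace:
Layered search for 5:
  L0 = {0}
  L1 = {2,3}
  L2 = {1}
  L3 = {4}
  L4 = {5}
first hit 5 at d=4 via b·a·tau·b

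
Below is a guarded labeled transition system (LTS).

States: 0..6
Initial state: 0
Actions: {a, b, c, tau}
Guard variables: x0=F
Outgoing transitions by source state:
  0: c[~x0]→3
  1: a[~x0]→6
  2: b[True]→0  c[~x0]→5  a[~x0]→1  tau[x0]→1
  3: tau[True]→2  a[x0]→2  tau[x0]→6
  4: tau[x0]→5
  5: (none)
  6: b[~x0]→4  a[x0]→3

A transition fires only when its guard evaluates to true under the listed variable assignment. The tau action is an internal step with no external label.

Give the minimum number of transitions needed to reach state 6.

BFS to 6:
  L0 = {0}
  L1 = {3}
  L2 = {2}
  L3 = {1,5}
  L4 = {6}
depth(6)=4, e.g. c·tau·a·a

Answer: 4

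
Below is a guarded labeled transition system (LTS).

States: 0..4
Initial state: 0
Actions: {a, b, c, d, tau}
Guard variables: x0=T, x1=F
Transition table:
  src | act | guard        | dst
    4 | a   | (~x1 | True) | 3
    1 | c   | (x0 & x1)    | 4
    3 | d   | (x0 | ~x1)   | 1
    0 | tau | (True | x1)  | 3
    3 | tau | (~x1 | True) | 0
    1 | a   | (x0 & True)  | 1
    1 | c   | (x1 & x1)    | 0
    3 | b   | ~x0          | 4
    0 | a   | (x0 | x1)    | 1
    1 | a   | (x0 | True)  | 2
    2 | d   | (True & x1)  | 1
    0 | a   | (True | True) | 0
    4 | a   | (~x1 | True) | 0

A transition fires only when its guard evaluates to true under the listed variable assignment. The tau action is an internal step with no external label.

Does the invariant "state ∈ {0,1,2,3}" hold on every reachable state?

Safe = {0,1,2,3}
Reachable = {0,1,2,3}
  0: safe
  1: safe
  2: safe
  3: safe

Answer: INVARIANT HOLDS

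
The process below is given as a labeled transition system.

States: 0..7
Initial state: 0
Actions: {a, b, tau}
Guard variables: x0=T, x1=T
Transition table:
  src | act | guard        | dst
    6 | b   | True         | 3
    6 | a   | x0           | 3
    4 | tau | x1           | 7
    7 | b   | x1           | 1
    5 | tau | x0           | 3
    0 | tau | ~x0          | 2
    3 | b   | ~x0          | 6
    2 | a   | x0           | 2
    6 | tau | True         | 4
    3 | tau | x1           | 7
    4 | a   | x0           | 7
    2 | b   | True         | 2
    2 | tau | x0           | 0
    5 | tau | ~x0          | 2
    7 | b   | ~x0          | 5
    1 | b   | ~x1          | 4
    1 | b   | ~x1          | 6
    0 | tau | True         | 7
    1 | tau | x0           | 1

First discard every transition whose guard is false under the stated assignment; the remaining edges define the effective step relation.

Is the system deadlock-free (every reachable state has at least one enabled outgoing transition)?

Answer: DEADLOCK-FREE

Trace:
R = {0,1,7}
  0: tau→7  [deg 1]
  1: tau→1  [deg 1]
  7: b→1  [deg 1]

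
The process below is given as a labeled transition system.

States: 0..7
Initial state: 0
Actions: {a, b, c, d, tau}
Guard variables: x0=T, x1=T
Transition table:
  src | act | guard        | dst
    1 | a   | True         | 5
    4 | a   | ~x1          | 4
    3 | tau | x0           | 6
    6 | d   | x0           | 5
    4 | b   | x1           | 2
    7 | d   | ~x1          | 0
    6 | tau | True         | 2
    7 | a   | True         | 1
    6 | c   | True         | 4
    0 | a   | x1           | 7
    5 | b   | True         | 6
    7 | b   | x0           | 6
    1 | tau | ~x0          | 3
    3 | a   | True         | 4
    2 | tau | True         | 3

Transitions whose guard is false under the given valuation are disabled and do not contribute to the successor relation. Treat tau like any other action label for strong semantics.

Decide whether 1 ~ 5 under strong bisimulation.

Answer: NOT BISIMILAR

Analysis:
Refine partition for ~:
  round 0: {{0,1,2,3,4,5,6,7}}
  round 1: {{0,1},{2},{3},{4,5},{6},{7}}
  round 2: {{0},{1},{2},{3},{4},{5},{6},{7}}
stable after 3 split(s): 8 block(s)
[1]={1}  [5]={5}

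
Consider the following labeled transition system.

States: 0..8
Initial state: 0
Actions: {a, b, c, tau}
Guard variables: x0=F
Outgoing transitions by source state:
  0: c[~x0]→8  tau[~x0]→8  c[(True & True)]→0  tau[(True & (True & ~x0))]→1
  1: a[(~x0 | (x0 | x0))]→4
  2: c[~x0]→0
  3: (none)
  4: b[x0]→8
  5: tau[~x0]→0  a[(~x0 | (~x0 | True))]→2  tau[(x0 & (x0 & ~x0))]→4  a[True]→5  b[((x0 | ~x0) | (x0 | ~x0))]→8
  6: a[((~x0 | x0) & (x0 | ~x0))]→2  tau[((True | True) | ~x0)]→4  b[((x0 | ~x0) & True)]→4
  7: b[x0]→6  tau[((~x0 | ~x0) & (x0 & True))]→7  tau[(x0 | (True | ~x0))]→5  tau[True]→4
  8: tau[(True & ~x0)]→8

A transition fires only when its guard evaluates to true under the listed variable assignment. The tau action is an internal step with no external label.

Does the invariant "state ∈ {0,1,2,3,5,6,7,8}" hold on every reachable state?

Safe = {0,1,2,3,5,6,7,8}
Reach set: {0,1,4,8}
  0: ok
  1: ok
  4: ✗ unsafe
  8: ok
counterexample path to 4: tau·a

Answer: INVARIANT VIOLATED at state 4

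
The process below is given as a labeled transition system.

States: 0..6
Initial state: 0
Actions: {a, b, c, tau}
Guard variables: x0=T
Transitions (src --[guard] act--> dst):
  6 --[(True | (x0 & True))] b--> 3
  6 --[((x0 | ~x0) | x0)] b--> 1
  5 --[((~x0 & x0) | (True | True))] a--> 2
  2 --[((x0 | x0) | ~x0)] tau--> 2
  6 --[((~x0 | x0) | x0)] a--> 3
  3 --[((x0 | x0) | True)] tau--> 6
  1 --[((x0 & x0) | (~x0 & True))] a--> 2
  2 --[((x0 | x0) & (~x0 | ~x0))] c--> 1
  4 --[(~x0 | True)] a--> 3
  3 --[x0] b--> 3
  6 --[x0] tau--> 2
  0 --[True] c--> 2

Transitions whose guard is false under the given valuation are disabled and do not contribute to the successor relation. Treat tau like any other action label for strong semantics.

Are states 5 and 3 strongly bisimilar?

Answer: NOT BISIMILAR

Working:
Compute ~ classes (split until stable):
  P[0] = {{0,1,2,3,4,5,6}}
  P[1] = {{0},{1,4,5},{2},{3},{6}}
  P[2] = {{0},{1,5},{2},{3},{4},{6}}
Fixed point at round 3; 6 class(es).
class of 5: {1,5}; class of 3: {3}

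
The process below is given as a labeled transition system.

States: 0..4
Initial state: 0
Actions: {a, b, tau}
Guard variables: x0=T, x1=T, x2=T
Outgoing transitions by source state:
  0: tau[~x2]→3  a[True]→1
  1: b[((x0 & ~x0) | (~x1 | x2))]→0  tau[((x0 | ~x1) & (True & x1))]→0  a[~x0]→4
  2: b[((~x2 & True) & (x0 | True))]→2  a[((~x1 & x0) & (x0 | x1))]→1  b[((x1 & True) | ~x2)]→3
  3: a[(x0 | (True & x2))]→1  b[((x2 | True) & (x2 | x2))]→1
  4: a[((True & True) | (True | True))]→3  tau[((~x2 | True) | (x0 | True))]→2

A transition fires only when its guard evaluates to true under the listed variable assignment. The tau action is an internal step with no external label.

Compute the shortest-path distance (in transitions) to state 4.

Answer: UNREACHABLE

Trace:
Layered search for 4:
  Layer 0: {0}
  Layer 1: {1}
4 never appears.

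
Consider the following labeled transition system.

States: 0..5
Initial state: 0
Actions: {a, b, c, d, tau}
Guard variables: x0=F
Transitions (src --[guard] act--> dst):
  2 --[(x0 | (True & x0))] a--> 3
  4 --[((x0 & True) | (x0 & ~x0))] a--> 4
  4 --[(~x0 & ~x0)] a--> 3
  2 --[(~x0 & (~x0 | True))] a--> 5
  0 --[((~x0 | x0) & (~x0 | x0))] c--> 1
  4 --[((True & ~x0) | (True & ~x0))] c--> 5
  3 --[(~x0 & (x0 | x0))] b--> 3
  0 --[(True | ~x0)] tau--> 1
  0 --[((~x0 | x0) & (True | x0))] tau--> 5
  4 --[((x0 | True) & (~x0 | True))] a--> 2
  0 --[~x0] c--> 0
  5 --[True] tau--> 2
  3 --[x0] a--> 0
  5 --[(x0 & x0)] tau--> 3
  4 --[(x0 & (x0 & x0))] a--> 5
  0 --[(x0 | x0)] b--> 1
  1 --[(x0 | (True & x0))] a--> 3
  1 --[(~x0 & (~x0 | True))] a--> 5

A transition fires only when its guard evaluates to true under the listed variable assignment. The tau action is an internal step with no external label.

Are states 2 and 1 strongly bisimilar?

Compute ~ classes (split until stable):
  P[0] = {{0,1,2,3,4,5}}
  P[1] = {{0},{1,2},{3},{4},{5}}
5 equivalence class(es) (converged in 2)
[2]={1,2}  [1]={1,2}

Answer: BISIMILAR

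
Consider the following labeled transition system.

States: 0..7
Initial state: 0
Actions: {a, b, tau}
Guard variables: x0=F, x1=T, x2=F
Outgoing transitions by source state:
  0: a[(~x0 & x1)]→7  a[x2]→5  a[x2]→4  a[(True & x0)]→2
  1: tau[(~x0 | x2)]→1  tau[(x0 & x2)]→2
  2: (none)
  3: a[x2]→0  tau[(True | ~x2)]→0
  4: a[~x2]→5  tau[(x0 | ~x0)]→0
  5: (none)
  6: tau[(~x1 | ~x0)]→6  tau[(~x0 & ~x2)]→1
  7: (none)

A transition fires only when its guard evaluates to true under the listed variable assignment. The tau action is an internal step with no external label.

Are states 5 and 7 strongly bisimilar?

Compute ~ classes (split until stable):
  P[0] = {{0,1,2,3,4,5,6,7}}
  P[1] = {{0},{1,3,6},{2,5,7},{4}}
  P[2] = {{0},{1,6},{2,5,7},{3},{4}}
5 equivalence class(es) (converged in 3)
class of 5: {2,5,7}; class of 7: {2,5,7}

Answer: BISIMILAR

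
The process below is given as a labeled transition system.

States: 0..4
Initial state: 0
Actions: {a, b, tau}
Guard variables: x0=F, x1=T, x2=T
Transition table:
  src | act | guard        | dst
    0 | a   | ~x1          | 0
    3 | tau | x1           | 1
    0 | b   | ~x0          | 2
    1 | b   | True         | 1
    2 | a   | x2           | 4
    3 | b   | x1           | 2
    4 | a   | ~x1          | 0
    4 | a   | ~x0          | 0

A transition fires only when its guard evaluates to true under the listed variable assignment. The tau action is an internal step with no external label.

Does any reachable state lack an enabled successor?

Answer: DEADLOCK-FREE

Analysis:
Reach set: {0,2,4}
  0: b→2  [deg 1]
  2: a→4  [deg 1]
  4: a→0  [deg 1]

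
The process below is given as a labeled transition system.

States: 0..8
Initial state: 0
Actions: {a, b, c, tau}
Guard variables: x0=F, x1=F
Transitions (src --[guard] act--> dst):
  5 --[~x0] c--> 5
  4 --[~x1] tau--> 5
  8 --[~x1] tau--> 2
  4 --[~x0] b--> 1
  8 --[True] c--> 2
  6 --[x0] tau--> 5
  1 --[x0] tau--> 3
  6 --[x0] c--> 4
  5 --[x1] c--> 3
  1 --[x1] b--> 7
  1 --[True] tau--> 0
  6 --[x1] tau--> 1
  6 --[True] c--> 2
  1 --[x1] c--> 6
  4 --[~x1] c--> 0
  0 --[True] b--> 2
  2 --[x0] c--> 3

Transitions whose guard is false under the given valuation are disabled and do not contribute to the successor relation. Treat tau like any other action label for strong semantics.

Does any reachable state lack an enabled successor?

Reachable = {0,2}
  0: b→2  [1 out]
  2: ∅  [no exit]
Path to 2: b

Answer: DEADLOCK at state 2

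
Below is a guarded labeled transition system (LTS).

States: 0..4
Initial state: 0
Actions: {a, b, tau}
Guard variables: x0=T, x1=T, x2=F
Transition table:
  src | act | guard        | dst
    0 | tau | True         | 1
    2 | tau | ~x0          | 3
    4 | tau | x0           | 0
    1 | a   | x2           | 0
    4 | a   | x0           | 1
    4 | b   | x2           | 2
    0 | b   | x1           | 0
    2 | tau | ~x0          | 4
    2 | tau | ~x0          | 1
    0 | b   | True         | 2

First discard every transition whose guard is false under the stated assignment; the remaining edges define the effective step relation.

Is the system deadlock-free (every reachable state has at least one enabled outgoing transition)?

Reachable = {0,1,2}
  0: b→0  b→2  tau→1  [3 out]
  1: ∅  [STUCK]
  2: ∅  [STUCK]
witness 1: tau

Answer: DEADLOCK at state 1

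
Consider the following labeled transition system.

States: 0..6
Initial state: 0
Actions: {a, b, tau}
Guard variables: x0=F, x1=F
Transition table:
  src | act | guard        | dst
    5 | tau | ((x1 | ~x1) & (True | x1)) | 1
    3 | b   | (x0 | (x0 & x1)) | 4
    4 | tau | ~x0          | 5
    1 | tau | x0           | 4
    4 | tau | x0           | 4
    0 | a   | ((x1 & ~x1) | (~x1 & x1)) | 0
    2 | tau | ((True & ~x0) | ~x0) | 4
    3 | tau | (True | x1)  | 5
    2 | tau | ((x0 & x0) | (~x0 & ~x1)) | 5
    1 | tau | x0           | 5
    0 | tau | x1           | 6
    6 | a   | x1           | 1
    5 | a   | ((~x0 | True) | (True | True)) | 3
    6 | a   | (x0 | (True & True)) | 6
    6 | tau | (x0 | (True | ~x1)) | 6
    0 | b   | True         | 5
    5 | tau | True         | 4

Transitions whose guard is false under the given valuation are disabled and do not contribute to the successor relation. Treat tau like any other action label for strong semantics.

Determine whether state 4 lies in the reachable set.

After dropping false guards: 10 live edges.
L0 = {0}
L1 = {5}  total {0,5}
L2 = {1,3,4}  total {0,1,3,4,5}
Reach set: {0,1,3,4,5}
Path to 4: b·tau

Answer: REACHABLE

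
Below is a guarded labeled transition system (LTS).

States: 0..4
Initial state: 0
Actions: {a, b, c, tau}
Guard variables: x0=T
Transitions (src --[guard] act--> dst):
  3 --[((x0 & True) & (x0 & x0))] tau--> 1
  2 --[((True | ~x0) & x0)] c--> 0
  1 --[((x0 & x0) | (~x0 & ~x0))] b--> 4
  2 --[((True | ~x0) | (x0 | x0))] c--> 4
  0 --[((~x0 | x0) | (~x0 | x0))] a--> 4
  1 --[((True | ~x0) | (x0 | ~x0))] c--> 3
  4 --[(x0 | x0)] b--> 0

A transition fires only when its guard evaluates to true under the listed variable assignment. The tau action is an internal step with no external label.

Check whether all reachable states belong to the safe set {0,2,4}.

Allowed set {0,2,4}
Reach set: {0,4}
  0: ✓
  4: ✓

Answer: INVARIANT HOLDS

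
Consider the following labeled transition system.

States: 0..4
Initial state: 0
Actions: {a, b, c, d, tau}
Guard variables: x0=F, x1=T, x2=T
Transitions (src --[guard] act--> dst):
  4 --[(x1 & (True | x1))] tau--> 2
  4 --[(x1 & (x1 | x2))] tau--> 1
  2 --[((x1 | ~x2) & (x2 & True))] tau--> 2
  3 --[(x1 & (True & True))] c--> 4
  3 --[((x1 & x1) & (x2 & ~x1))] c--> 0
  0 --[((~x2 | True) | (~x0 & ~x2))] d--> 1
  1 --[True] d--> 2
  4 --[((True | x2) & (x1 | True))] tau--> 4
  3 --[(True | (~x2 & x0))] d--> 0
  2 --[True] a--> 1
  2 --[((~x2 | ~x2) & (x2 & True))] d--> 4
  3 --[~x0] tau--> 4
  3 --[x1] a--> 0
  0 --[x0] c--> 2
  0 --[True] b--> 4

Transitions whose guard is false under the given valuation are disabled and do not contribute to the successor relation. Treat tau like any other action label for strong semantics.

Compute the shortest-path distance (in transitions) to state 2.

Answer: 2

Working:
Layered search for 2:
  Layer 0: {0}
  Layer 1: {1,4}
  Layer 2: {2}
first hit 2 at d=2 via b·tau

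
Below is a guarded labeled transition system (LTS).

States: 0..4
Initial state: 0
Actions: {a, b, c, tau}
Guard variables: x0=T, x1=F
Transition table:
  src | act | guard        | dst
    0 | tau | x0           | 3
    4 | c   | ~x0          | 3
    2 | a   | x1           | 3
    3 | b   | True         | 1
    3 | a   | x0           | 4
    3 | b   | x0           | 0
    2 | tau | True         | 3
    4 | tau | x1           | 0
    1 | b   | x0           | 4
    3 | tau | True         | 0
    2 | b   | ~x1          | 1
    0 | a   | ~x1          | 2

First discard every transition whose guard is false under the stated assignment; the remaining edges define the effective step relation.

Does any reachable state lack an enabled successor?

R = {0,1,2,3,4}
  0: a→2  tau→3  [2 exit(s)]
  1: b→4  [1 exit(s)]
  2: b→1  tau→3  [2 exit(s)]
  3: a→4  b→0  b→1  tau→0  [4 exit(s)]
  4: ∅  [deadlock]
witness 4: tau·a

Answer: DEADLOCK at state 4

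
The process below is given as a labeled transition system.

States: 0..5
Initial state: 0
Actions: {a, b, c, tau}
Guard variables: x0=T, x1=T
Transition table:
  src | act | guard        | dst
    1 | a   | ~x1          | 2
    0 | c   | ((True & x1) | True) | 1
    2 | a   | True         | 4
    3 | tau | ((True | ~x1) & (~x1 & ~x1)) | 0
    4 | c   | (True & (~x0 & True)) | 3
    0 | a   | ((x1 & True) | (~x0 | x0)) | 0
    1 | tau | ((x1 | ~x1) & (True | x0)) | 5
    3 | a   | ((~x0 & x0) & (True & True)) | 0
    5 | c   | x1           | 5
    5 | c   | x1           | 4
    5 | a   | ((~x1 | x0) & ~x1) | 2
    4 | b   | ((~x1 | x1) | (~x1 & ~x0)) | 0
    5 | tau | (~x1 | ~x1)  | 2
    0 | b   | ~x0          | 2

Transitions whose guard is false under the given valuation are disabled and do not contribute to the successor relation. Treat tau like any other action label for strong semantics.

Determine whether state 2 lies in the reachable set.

Guard filter leaves 7 enabled edge(s).
depth 0: {0}
depth 1: {1}  total {0,1}
depth 2: {5}  total {0,1,5}
depth 3: {4}  total {0,1,4,5}
Reachable = {0,1,4,5}

Answer: UNREACHABLE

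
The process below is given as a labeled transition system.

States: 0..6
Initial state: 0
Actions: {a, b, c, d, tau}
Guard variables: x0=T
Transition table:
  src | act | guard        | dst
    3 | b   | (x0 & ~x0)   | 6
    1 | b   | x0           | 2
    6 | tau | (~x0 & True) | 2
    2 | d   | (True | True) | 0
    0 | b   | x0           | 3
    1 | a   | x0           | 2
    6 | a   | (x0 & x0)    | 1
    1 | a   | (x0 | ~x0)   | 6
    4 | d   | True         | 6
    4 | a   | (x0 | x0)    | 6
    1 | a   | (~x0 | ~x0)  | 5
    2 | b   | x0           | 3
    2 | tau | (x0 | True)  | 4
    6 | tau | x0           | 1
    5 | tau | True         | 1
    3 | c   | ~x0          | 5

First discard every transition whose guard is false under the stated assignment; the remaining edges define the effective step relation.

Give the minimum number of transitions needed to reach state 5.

Layered search for 5:
  Layer 0: {0}
  Layer 1: {3}
5 never appears.

Answer: UNREACHABLE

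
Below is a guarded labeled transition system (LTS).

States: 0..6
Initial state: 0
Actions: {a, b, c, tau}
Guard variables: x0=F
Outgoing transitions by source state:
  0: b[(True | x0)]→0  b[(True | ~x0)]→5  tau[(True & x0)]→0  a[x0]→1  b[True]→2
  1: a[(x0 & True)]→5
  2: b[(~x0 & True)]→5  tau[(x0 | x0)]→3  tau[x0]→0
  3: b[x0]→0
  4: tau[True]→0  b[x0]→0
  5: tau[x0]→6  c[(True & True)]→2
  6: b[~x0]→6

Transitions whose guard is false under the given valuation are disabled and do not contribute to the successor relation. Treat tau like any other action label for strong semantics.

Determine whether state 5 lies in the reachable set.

7 transition(s) survive guard evaluation.
Layer 0: {0}
Layer 1: {2,5}  now seen {0,2,5}
Reachable = {0,2,5}
Path to 5: b

Answer: REACHABLE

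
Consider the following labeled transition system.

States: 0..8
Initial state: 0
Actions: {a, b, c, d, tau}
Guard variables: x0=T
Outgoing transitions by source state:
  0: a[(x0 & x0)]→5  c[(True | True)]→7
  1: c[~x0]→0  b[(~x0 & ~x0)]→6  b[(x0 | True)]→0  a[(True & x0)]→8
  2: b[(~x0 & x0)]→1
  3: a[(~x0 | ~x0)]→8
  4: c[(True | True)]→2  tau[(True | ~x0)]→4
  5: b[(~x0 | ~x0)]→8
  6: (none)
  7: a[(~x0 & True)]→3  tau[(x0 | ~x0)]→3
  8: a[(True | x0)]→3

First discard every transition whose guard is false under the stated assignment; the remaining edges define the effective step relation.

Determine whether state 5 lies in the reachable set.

8 transition(s) survive guard evaluation.
depth 0: {0}
depth 1: {5,7}  cumulative {0,5,7}
depth 2: {3}  cumulative {0,3,5,7}
Reachable = {0,3,5,7}
trace reaching 5: a

Answer: REACHABLE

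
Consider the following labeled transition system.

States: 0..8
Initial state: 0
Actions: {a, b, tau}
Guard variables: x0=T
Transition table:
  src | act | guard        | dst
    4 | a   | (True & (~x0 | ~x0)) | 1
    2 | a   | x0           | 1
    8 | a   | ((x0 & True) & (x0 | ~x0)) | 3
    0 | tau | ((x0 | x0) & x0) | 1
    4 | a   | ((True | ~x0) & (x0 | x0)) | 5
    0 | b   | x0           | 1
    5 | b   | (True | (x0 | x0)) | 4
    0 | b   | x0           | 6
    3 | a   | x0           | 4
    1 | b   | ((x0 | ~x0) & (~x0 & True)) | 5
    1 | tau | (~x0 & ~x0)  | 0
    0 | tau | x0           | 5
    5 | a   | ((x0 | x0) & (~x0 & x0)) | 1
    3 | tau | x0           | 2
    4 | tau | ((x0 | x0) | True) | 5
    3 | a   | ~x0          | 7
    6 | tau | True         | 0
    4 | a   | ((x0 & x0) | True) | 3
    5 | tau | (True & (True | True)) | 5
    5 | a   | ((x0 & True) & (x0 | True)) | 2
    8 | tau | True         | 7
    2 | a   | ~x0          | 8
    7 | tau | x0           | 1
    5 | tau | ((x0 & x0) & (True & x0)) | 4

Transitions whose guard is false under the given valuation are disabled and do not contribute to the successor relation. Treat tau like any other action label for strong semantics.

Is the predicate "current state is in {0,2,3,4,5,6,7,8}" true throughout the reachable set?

Answer: INVARIANT VIOLATED at state 1

Working:
Inv-set: {0,2,3,4,5,6,7,8}
Reachable = {0,1,2,3,4,5,6}
  0: ok
  1: outside
  2: ok
  3: ok
  4: ok
  5: ok
  6: ok
reach 1 via tau — violates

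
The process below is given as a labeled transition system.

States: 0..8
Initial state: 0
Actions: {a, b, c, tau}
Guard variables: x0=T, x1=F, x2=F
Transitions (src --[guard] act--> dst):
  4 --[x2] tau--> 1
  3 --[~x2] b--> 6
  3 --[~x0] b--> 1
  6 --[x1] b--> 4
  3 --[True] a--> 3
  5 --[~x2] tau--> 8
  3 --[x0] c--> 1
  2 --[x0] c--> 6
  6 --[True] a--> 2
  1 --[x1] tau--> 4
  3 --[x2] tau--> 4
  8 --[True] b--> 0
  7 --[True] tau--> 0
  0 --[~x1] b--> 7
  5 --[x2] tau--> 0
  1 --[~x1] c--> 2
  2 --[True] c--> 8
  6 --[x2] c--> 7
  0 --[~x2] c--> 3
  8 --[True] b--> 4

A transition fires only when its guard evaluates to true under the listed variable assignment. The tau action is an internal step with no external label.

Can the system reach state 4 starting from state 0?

Answer: REACHABLE

Trace:
13 transition(s) survive guard evaluation.
depth 0: {0}
depth 1: {3,7}  now seen {0,3,7}
depth 2: {1,6}  now seen {0,1,3,6,7}
depth 3: {2}  now seen {0,1,2,3,6,7}
depth 4: {8}  now seen {0,1,2,3,6,7,8}
depth 5: {4}  now seen {0,1,2,3,4,6,7,8}
R = {0,1,2,3,4,6,7,8}
trace reaching 4: c·b·a·c·b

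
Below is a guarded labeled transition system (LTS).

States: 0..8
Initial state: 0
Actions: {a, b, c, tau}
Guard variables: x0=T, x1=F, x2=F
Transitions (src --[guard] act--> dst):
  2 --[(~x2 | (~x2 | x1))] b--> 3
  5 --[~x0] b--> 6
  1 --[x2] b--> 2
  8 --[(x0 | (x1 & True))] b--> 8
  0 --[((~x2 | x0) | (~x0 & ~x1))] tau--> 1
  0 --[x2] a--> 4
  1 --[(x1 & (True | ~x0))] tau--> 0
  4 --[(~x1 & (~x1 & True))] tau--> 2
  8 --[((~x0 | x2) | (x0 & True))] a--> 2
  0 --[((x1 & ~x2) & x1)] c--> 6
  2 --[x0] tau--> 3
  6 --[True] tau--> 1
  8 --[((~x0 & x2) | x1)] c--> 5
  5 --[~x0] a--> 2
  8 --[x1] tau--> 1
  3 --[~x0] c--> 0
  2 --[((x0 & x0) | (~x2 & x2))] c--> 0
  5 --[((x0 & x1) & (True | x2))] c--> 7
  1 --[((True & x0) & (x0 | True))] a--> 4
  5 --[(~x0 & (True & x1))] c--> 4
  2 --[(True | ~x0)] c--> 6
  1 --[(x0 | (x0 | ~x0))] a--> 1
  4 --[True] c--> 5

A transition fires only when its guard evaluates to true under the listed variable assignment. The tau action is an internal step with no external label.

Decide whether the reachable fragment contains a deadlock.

Reach set: {0,1,2,3,4,5,6}
  0: tau→1  [1 exit(s)]
  1: a→1  a→4  [2 exit(s)]
  2: b→3  c→0  c→6  tau→3  [4 exit(s)]
  3: ∅  [no exit]
  4: c→5  tau→2  [2 exit(s)]
  5: ∅  [no exit]
  6: tau→1  [1 exit(s)]
witness 3: tau·a·tau·b

Answer: DEADLOCK at state 3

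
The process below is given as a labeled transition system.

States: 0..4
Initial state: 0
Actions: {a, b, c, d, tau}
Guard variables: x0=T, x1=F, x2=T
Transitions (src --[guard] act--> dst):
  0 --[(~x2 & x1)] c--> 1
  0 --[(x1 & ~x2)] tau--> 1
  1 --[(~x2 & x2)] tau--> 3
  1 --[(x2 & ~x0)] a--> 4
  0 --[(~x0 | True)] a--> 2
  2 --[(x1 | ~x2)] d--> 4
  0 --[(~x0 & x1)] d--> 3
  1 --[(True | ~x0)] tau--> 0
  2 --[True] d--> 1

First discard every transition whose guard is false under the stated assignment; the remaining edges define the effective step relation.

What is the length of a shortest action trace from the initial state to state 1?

Layered search for 1:
  depth 0: {0}
  depth 1: {2}
  depth 2: {1}
1 enters at depth 2; path a·d

Answer: 2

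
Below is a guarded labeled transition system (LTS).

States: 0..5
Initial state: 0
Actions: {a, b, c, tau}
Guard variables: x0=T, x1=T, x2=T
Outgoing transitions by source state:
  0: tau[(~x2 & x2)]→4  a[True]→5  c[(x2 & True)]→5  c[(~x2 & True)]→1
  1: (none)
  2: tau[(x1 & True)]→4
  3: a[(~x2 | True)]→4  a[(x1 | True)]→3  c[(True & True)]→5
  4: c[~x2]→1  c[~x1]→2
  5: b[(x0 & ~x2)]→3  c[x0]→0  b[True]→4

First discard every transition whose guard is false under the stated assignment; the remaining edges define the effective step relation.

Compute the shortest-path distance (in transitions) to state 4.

Breadth-first toward 4:
  depth 0: {0}
  depth 1: {5}
  depth 2: {4}
first hit 4 at d=2 via a·b

Answer: 2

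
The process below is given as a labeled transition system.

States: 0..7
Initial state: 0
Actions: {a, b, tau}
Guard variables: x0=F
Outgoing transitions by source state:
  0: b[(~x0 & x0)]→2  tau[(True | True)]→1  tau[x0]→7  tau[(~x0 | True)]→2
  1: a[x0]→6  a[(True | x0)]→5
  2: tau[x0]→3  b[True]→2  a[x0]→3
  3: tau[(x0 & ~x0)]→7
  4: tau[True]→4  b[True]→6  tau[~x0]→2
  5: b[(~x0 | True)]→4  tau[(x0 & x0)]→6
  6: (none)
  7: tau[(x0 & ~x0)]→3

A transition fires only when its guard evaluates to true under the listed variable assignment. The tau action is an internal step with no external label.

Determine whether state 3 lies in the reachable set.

Answer: UNREACHABLE

Analysis:
8 transition(s) survive guard evaluation.
depth 0: {0}
depth 1: {1,2}  now seen {0,1,2}
depth 2: {5}  now seen {0,1,2,5}
depth 3: {4}  now seen {0,1,2,4,5}
depth 4: {6}  now seen {0,1,2,4,5,6}
R = {0,1,2,4,5,6}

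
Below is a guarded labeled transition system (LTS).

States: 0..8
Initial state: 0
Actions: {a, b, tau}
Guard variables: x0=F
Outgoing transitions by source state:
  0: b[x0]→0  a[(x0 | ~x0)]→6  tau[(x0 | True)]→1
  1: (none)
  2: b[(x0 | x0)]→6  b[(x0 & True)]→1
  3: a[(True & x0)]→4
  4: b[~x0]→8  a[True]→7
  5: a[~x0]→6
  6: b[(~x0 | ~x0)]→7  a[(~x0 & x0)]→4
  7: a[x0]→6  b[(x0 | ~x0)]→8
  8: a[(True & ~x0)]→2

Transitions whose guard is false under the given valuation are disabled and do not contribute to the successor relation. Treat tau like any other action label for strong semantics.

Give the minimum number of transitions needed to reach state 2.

Answer: 4

Analysis:
Breadth-first toward 2:
  depth 0: {0}
  depth 1: {1,6}
  depth 2: {7}
  depth 3: {8}
  depth 4: {2}
2 enters at depth 4; path a·b·b·a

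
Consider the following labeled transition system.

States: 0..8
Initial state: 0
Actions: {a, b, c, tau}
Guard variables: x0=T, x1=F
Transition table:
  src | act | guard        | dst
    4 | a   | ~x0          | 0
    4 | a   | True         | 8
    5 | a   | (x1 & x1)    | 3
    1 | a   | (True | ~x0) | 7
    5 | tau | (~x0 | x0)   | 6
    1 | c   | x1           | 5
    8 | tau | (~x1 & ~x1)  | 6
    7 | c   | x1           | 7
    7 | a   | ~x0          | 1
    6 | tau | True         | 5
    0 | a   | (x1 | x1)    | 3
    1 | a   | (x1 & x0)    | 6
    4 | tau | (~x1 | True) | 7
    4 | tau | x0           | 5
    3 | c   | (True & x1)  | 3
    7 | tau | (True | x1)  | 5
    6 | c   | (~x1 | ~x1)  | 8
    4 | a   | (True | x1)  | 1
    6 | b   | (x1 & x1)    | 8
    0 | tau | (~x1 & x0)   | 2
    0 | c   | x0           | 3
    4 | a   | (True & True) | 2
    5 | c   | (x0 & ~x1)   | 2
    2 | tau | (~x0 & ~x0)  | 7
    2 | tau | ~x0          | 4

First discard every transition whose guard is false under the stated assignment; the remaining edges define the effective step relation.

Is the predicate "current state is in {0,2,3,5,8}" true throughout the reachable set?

Answer: INVARIANT HOLDS

Analysis:
Inv-set: {0,2,3,5,8}
Reachable = {0,2,3}
  0: ok
  2: ok
  3: ok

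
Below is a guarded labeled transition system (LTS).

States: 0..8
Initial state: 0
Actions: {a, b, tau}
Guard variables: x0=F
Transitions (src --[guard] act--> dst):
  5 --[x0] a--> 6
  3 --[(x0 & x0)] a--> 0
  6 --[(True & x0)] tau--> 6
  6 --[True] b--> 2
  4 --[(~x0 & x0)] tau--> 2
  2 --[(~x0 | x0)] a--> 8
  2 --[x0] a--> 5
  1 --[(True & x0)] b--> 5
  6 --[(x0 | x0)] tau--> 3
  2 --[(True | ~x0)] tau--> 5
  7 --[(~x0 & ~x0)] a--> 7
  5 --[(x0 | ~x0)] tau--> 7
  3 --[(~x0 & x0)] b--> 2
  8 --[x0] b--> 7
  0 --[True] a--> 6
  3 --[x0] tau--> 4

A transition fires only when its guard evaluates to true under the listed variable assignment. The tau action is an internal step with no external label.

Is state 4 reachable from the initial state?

Answer: UNREACHABLE

Working:
Guard filter leaves 6 enabled edge(s).
L0 = {0}
L1 = {6}  now seen {0,6}
L2 = {2}  now seen {0,2,6}
L3 = {5,8}  now seen {0,2,5,6,8}
L4 = {7}  now seen {0,2,5,6,7,8}
R = {0,2,5,6,7,8}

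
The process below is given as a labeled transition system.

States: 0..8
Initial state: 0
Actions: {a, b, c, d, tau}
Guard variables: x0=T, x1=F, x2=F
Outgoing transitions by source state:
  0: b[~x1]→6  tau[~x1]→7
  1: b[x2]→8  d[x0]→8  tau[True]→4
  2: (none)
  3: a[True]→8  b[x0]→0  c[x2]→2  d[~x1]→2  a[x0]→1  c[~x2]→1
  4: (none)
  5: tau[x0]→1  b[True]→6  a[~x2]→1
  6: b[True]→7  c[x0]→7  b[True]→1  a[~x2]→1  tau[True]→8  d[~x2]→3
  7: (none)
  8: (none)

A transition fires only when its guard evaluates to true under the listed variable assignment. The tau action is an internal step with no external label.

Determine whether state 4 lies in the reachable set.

After dropping false guards: 18 live edges.
Layer 0: {0}
Layer 1: {6,7}  now seen {0,6,7}
Layer 2: {1,3,8}  now seen {0,1,3,6,7,8}
Layer 3: {2,4}  now seen {0,1,2,3,4,6,7,8}
R = {0,1,2,3,4,6,7,8}
Path to 4: b·b·tau

Answer: REACHABLE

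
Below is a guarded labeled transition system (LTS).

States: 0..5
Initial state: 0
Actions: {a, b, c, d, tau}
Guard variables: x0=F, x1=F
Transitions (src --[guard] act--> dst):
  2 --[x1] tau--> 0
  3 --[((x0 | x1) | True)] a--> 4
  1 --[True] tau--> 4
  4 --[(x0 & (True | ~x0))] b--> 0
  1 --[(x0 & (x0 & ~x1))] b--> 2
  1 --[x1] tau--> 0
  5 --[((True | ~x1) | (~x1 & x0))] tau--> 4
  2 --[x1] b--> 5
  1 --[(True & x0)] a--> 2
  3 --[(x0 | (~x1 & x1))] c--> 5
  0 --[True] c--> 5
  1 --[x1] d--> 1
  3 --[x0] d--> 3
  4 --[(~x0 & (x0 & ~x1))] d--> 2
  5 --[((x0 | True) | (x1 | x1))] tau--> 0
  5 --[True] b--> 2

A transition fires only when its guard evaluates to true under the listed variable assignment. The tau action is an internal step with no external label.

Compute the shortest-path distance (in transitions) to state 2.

Breadth-first toward 2:
  Layer 0: {0}
  Layer 1: {5}
  Layer 2: {2,4}
first hit 2 at d=2 via c·b

Answer: 2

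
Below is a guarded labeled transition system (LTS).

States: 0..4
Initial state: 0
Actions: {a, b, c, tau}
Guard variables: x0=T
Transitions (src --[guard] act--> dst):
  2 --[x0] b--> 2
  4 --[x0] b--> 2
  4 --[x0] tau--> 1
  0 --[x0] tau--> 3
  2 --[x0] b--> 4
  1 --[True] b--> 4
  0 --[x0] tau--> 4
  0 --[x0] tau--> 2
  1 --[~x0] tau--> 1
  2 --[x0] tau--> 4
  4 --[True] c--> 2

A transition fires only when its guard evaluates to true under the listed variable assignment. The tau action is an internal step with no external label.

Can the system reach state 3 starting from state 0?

Guard filter leaves 10 enabled edge(s).
L0 = {0}
L1 = {2,3,4}  total {0,2,3,4}
L2 = {1}  total {0,1,2,3,4}
Reach set: {0,1,2,3,4}
trace reaching 3: tau

Answer: REACHABLE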